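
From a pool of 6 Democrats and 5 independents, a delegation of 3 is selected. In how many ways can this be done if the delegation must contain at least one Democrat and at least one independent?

Total 3-person selections from all 11: C(11,3) = 165.
Selections missing a whole group: no Democrats → C(5,3) = 10; no independents → C(6,3) = 20.
Both groups omitted at once is impossible, so 165 − 30 = 135.

135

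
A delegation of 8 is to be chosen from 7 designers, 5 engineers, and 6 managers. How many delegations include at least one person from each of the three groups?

Unrestricted: C(18,8) = 43758 ways to pick any 8 of the 18.
Subtract selections that omit an entire group: no designers → C(11,8) = 165; no engineers → C(13,8) = 1287; no managers → C(12,8) = 495.
Add back selections omitting two groups (i.e. drawn from a single group): C(7,8) + C(5,8) + C(6,8) = 0.
By inclusion–exclusion: 43758 − 1947 + 0 = 41811.

41811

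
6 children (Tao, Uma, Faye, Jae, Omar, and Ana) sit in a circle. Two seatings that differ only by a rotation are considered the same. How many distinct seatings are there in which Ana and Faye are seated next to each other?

48

Treat {Ana, Faye} as one unit (2 internal orders) and seat the resulting 5 units around the table: (4)! circular arrangements.
So 2 × (4)! = 2 × 24 = 48.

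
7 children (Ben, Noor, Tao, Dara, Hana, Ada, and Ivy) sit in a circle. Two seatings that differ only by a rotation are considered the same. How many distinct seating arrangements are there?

720

Fix one person's seat to break rotational symmetry; the remaining 6 people can be arranged in (6)! = 720 ways.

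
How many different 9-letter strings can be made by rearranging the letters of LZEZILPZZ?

7560

LZEZILPZZ has 9 letters with L appearing twice and Z appearing 4 times.
The number of distinct arrangements is 9!/(4!·2!) = 362880/48 = 7560.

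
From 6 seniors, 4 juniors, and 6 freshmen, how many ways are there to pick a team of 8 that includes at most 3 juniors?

12375

Split by how many juniors are chosen (0 through 3).
Sum: C(4,0)·C(12,8) + C(4,1)·C(12,7) + C(4,2)·C(12,6) + C(4,3)·C(12,5) = 495 + 3168 + 5544 + 3168 = 12375.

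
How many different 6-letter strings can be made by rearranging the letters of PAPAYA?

60

The 6 letters of PAPAYA have repeats: A appearing 3 times and P appearing twice.
The number of distinct arrangements is 6!/(3!·2!) = 720/12 = 60.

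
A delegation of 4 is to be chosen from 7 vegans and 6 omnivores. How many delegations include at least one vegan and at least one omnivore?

With no constraint there are C(13,4) = 715 possible selections.
Subtract selections that omit an entire group: no vegans → C(6,4) = 15; no omnivores → C(7,4) = 35.
Both groups omitted at once is impossible, so 715 − 50 = 665.

665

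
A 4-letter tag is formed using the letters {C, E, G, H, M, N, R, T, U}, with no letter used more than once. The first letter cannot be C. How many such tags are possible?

2688

The first letter has 9−1 = 8 choices (anything except C).
The remaining 3 letters are filled from the other 8 symbols without repetition: 8 × 7 × 6 = 336.
Total: 8 × 336 = 2688.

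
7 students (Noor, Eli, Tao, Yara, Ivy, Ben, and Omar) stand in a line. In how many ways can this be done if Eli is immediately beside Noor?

Glue Eli and Noor into one block (2 internal orders), leaving 6 units to arrange in a row.
So the count is 2·(6)! = 1440.

1440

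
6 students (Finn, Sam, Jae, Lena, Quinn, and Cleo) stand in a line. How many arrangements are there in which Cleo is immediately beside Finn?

Glue Cleo and Finn into one block (2 internal orders), leaving 5 units to arrange in a row.
That gives 2 × 5! = 2 × 120 = 240.

240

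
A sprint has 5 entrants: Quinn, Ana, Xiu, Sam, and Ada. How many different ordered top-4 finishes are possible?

120

There are 5 choices for 1st place, 4 for 2nd, and so on down to 2 for position 4.
That gives 5 × 4 × 3 × 2 = 120.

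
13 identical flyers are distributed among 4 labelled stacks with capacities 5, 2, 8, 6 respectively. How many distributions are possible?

95

Without the upper bounds there are C(16,3) = 560 ways to split 13 among 4 stacks.
Subtract solutions that violate a single cap (substitute x_i' = x_i − (cap_i+1)): x_1 ≥ 6 gives C(10,3) = 120; x_2 ≥ 3 gives C(13,3) = 286; x_3 ≥ 9 gives C(7,3) = 35; x_4 ≥ 7 gives C(9,3) = 84. Together 525.
Add back pairs where two caps are both exceeded: 35 + 0 + 1 + 4 + 20 + 0 = 60.
By inclusion–exclusion the count is 560 − 525 + 60 = 95.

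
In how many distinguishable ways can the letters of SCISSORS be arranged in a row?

1680

Letter multiplicities in SCISSORS: C×1, I×1, O×1, R×1, S×4.
Dividing 8! = 40320 by 4! = 24 for the repeated letters gives 1680.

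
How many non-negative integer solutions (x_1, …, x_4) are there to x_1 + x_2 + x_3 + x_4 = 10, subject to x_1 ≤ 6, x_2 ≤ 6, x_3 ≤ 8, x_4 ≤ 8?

By stars and bars, unrestricted non-negative solutions to x_1+…+x_4 = 10 number C(10+3,3) = 286.
Subtract solutions that violate a single cap (substitute x_i' = x_i − (cap_i+1)): x_1 ≥ 7 gives C(6,3) = 20; x_2 ≥ 7 gives C(6,3) = 20; x_3 ≥ 9 gives C(4,3) = 4; x_4 ≥ 9 gives C(4,3) = 4. Together 48.
No two caps can be exceeded simultaneously, so the pair terms are all 0.
By inclusion–exclusion the count is 286 − 48 + 0 = 238.

238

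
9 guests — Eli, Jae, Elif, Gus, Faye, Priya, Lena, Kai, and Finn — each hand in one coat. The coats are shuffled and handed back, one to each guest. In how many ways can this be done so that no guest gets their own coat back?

Count assignments avoiding every fixed point. For any j of the 9 guests fixed to their own coat, the other 9−j can be arranged in (9−j)! ways.
By inclusion–exclusion this is Σ_{j=0}^{9} (−1)^j C(9,j)·(9−j)!.
Computing: 362880 − 362880 + 181440 − 60480 + 15120 − 3024 + 504 − 72 + 9 − 1 = 133496.

133496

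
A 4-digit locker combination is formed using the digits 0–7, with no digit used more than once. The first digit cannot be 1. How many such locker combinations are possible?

The first digit has 8−1 = 7 choices (anything except 1).
The remaining 3 digits are filled from the other 7 symbols without repetition: 7 × 6 × 5 = 210.
Total: 7 × 210 = 1470.

1470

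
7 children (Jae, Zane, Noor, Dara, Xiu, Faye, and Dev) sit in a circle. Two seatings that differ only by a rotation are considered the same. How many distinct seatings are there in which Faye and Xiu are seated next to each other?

Glue Faye and Xiu into a block (2 internal orders). Seating 6 units around a circle gives (5)! arrangements.
So 2 × (5)! = 2 × 120 = 240.

240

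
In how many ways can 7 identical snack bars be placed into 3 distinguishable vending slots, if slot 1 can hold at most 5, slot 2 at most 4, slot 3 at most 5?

24

By stars and bars, unrestricted non-negative solutions to x_1+…+x_3 = 7 number C(7+2,2) = 36.
Subtract solutions that violate a single cap (substitute x_i' = x_i − (cap_i+1)): x_1 ≥ 6 gives C(3,2) = 3; x_2 ≥ 5 gives C(4,2) = 6; x_3 ≥ 6 gives C(3,2) = 3. Together 12.
No two caps can be exceeded simultaneously, so the pair terms are all 0.
By inclusion–exclusion the count is 36 − 12 + 0 = 24.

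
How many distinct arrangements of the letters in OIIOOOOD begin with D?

With the first slot taken by D, it remains to arrange the other 7 letters (OIIOOOO).
Those 7 letters have I appearing twice and O appearing 5 times, giving (7)!/(5!·2!) = 21.

21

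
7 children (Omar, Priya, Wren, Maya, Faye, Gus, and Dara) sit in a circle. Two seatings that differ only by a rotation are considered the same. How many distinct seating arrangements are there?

Fix one person's seat to break rotational symmetry; the remaining 6 people can be arranged in (6)! = 720 ways.

720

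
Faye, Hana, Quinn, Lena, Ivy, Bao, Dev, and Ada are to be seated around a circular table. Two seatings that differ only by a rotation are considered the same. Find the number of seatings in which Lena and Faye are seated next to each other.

Glue Lena and Faye into a block (2 internal orders). Seating 7 units around a circle gives (6)! arrangements.
So 2 × (6)! = 2 × 720 = 1440.

1440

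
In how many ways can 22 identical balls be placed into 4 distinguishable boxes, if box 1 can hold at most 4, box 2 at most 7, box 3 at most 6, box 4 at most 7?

Ignoring the caps, the number of non-negative solutions to x_1+…+x_4 = 22 is C(25,3) = 2300.
Subtract solutions that violate a single cap (substitute x_i' = x_i − (cap_i+1)): x_1 ≥ 5 gives C(20,3) = 1140; x_2 ≥ 8 gives C(17,3) = 680; x_3 ≥ 7 gives C(18,3) = 816; x_4 ≥ 8 gives C(17,3) = 680. Together 3316.
Add back pairs where two caps are both exceeded: 220 + 286 + 220 + 120 + 84 + 120 = 1050.
Subtract triples: 10 + 4 + 10 + 0 = 24.
By inclusion–exclusion the count is 2300 − 3316 + 1050 − 24 = 10.

10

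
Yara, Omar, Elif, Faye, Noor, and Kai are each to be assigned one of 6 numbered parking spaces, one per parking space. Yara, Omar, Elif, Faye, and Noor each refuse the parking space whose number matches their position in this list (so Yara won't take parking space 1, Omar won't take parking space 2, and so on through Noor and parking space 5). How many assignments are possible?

309

Let Aᵢ (for 1 ≤ i ≤ 5) be the placements that put person i in their forbidden parking space. Any j of these fix j positions, leaving (6−j)! ways to fill the rest, and there are C(5,j) ways to pick which j.
By inclusion–exclusion, the number of valid placements is Σ_{j=0}^{5} (−1)^j C(5,j)·(6−j)!.
Computing: 720 − 600 + 240 − 60 + 10 − 1 = 309.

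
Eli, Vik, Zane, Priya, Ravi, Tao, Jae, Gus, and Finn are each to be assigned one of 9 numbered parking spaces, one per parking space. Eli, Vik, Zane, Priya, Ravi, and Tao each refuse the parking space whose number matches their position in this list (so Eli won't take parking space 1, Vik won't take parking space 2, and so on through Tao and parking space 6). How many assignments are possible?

183822

Let Aᵢ (for 1 ≤ i ≤ 6) be the placements that put person i in their forbidden parking space. Any j of these fix j positions, leaving (9−j)! ways to fill the rest, and there are C(6,j) ways to pick which j.
By inclusion–exclusion, the number of valid placements is Σ_{j=0}^{6} (−1)^j C(6,j)·(9−j)!.
Computing: 362880 − 241920 + 75600 − 14400 + 1800 − 144 + 6 = 183822.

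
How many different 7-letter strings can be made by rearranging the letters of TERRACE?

The 7 letters of TERRACE have repeats: E appearing twice and R appearing twice.
So there are 7! / (2!·2!) = 1260 distinguishable arrangements.

1260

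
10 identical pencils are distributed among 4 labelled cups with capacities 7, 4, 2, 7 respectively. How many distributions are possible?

100

Ignoring the caps, the number of non-negative solutions to x_1+…+x_4 = 10 is C(13,3) = 286.
Subtract solutions that violate a single cap (substitute x_i' = x_i − (cap_i+1)): x_1 ≥ 8 gives C(5,3) = 10; x_2 ≥ 5 gives C(8,3) = 56; x_3 ≥ 3 gives C(10,3) = 120; x_4 ≥ 8 gives C(5,3) = 10. Together 196.
Add back pairs where two caps are both exceeded: 0 + 0 + 0 + 10 + 0 + 0 = 10.
By inclusion–exclusion the count is 286 − 196 + 10 = 100.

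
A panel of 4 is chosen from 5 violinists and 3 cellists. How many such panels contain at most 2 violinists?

Split by how many violinists are chosen (0 through 2).
Sum: C(5,0)·C(3,4) + C(5,1)·C(3,3) + C(5,2)·C(3,2) = 0 + 5 + 30 = 35.

35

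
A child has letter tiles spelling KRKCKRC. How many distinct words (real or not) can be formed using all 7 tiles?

210

KRKCKRC has 7 letters with C appearing twice, K appearing 3 times, and R appearing twice.
The number of distinct arrangements is 7!/(3!·2!·2!) = 5040/24 = 210.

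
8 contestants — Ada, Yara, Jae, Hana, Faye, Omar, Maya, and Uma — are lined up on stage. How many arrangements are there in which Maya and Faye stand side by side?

10080

Place the 6 others and the Maya-Faye pair as 7 objects in a line; the pair has 2 internal arrangements.
So the count is 2·(7)! = 10080.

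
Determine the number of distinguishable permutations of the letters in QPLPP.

20

Letter multiplicities in QPLPP: L×1, P×3, Q×1.
Dividing 5! = 120 by 3! = 6 for the repeated letters gives 20.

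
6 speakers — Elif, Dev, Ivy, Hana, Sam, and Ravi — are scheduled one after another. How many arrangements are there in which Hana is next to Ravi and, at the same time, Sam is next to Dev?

96

Treat {Hana,Ravi} as one block (2 orders) and {Sam,Dev} as another (2 orders).
That leaves 4 units to arrange: 2 × 2 × 4! = 4 × 24 = 96.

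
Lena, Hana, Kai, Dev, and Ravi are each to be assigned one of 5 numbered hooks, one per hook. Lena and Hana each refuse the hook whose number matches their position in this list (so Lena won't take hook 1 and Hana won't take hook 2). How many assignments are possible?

Let Aᵢ (for i ∈ {1, 2}) be the placements that put person i in their forbidden hook. Any j of these fix j positions, leaving (5−j)! ways to fill the rest, and there are C(2,j) ways to pick which j.
By inclusion–exclusion, the number of valid placements is Σ_{j=0}^{2} (−1)^j C(2,j)·(5−j)!.
Computing: 120 − 48 + 6 = 78.

78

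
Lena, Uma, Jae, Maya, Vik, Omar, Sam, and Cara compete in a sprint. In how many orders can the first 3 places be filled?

There are 8 choices for 1st place, 7 for 2nd, and 6 for 3rd.
That gives 8 × 7 × 6 = 336.

336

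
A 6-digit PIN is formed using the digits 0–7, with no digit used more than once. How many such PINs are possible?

With no repetition, fill the 6 digits in order: 8 choices, then 7, down to 3.
That product is 8 × 7 × 6 × 5 × 4 × 3 = 20160.

20160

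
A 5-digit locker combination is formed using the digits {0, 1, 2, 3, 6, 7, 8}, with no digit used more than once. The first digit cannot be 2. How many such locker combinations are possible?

2160

The first digit has 7−1 = 6 choices (anything except 2).
The remaining 4 digits are filled from the other 6 symbols without repetition: 6 × 5 × 4 × 3 = 360.
Total: 6 × 360 = 2160.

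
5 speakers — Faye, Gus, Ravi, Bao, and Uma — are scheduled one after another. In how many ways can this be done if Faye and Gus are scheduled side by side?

48

Treat {Faye, Gus} as a single unit. There are 4 units to order, and the pair itself can be ordered 2 ways.
So the count is 2·(4)! = 48.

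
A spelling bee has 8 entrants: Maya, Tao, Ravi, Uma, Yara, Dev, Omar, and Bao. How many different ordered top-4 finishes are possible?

This is an ordered selection of 4 from 8: P(8,4).
That gives 8 × 7 × 6 × 5 = 1680.

1680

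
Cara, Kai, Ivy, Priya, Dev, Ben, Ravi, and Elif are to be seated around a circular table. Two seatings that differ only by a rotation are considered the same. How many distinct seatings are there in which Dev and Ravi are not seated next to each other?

3600

Without the restriction there are (7)! = 5040 seatings.
Seatings with Dev beside Ravi: treat them as a block with 2 internal orders, giving 2 × (6)! = 1440.
Subtracting, 5040 − 1440 = 3600.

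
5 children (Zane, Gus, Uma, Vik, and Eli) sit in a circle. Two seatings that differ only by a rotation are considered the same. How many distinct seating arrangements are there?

24

Around a circle, 5 distinct people have 5!/5 = (4)! = 24 rotationally distinct seatings.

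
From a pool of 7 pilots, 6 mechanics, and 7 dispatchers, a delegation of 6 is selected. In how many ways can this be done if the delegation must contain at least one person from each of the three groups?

Total 6-person selections from all 20: C(20,6) = 38760.
Selections missing a whole group: no pilots → C(13,6) = 1716; no mechanics → C(14,6) = 3003; no dispatchers → C(13,6) = 1716.
Add back selections omitting two groups (i.e. drawn from a single group): C(7,6) + C(6,6) + C(7,6) = 15.
By inclusion–exclusion: 38760 − 6435 + 15 = 32340.

32340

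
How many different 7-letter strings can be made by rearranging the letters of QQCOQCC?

140

Letter multiplicities in QQCOQCC: C×3, O×1, Q×3.
So there are 7! / (3!·3!) = 140 distinguishable arrangements.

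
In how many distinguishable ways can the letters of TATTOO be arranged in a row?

Letter multiplicities in TATTOO: A×1, O×2, T×3.
Dividing 6! = 720 by 3!·2! = 12 for the repeated letters gives 60.

60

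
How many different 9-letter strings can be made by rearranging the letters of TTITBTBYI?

TTITBTBYI has 9 letters with B appearing twice, I appearing twice, and T appearing 4 times.
Dividing 9! = 362880 by 4!·2!·2! = 96 for the repeated letters gives 3780.

3780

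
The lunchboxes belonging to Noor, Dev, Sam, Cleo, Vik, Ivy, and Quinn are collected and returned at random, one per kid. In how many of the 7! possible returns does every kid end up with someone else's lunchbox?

1854

Let Aᵢ be the assignments in which kid i gets their own lunchbox. We want the size of the complement of A₁∪…∪A_7.
By inclusion–exclusion this is Σ_{j=0}^{7} (−1)^j C(7,j)·(7−j)!.
Computing: 5040 − 5040 + 2520 − 840 + 210 − 42 + 7 − 1 = 1854.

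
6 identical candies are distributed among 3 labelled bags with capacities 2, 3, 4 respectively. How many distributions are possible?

Ignoring the caps, the number of non-negative solutions to x_1+…+x_3 = 6 is C(8,2) = 28.
Subtract solutions that violate a single cap (substitute x_i' = x_i − (cap_i+1)): x_1 ≥ 3 gives C(5,2) = 10; x_2 ≥ 4 gives C(4,2) = 6; x_3 ≥ 5 gives C(3,2) = 3. Together 19.
No two caps can be exceeded simultaneously, so the pair terms are all 0.
By inclusion–exclusion the count is 28 − 19 + 0 = 9.

9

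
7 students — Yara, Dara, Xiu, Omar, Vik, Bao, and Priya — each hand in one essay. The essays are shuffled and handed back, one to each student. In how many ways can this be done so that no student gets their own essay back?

Count assignments avoiding every fixed point. For any j of the 7 students fixed to their own essay, the other 7−j can be arranged in (7−j)! ways.
By inclusion–exclusion this is Σ_{j=0}^{7} (−1)^j C(7,j)·(7−j)!.
Computing: 5040 − 5040 + 2520 − 840 + 210 − 42 + 7 − 1 = 1854.

1854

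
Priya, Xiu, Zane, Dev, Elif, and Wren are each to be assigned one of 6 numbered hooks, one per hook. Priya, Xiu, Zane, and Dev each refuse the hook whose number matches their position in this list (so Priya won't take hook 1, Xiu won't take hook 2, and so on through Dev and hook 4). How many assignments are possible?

Let Aᵢ (for 1 ≤ i ≤ 4) be the placements that put person i in their forbidden hook. Any j of these fix j positions, leaving (6−j)! ways to fill the rest, and there are C(4,j) ways to pick which j.
By inclusion–exclusion, the number of valid placements is Σ_{j=0}^{4} (−1)^j C(4,j)·(6−j)!.
Computing: 720 − 480 + 144 − 24 + 2 = 362.

362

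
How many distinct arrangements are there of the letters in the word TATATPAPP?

1680

TATATPAPP has 9 letters with A appearing 3 times, P appearing 3 times, and T appearing 3 times.
Dividing 9! = 362880 by 3!·3!·3! = 216 for the repeated letters gives 1680.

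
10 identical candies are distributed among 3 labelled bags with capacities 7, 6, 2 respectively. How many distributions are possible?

15

By stars and bars, unrestricted non-negative solutions to x_1+…+x_3 = 10 number C(10+2,2) = 66.
Subtract solutions that violate a single cap (substitute x_i' = x_i − (cap_i+1)): x_1 ≥ 8 gives C(4,2) = 6; x_2 ≥ 7 gives C(5,2) = 10; x_3 ≥ 3 gives C(9,2) = 36. Together 52.
Add back pairs where two caps are both exceeded: 0 + 0 + 1 = 1.
By inclusion–exclusion the count is 66 − 52 + 1 = 15.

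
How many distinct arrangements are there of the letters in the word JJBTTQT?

420

JJBTTQT has 7 letters with J appearing twice and T appearing 3 times.
So there are 7! / (3!·2!) = 420 distinguishable arrangements.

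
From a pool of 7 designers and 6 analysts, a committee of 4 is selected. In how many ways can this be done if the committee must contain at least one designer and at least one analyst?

665

Unrestricted: C(13,4) = 715 ways to pick any 4 of the 13.
Subtract selections that omit an entire group: no designers → C(6,4) = 15; no analysts → C(7,4) = 35.
Both groups omitted at once is impossible, so 715 − 50 = 665.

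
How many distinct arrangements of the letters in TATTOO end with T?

30

With the last slot taken by T, it remains to arrange the other 5 letters (ATTOO).
Those 5 letters have O appearing twice and T appearing twice, giving (5)!/(2!·2!) = 30.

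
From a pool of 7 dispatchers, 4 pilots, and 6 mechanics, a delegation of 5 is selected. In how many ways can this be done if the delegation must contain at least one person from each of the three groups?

Unrestricted: C(17,5) = 6188 ways to pick any 5 of the 17.
Subtract selections that omit an entire group: no dispatchers → C(10,5) = 252; no pilots → C(13,5) = 1287; no mechanics → C(11,5) = 462.
Add back selections omitting two groups (i.e. drawn from a single group): C(7,5) + C(4,5) + C(6,5) = 27.
By inclusion–exclusion: 6188 − 2001 + 27 = 4214.

4214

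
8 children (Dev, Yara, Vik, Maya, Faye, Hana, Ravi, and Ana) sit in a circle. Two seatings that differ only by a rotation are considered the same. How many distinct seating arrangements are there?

5040

Around a circle, 8 distinct people have 8!/8 = (7)! = 5040 rotationally distinct seatings.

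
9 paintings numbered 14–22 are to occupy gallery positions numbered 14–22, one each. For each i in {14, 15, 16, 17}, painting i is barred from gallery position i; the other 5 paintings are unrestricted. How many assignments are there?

Let Aᵢ (for 14 ≤ i ≤ 17) be the placements that put painting i in its forbidden gallery position. Any j of these fix j positions, leaving (9−j)! ways to fill the rest, and there are C(4,j) ways to pick which j.
By inclusion–exclusion, the number of valid placements is Σ_{j=0}^{4} (−1)^j C(4,j)·(9−j)!.
Computing: 362880 − 161280 + 30240 − 2880 + 120 = 229080.

229080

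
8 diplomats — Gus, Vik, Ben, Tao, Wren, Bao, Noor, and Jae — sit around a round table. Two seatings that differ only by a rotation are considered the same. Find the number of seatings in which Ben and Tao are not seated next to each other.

3600

All circular seatings of 8 people number (7)! = 5040.
Those with Ben next to Tao: fuse the pair into one unit and seat 7 units around a circle — 2·(6)! = 1440.
Subtracting, 5040 − 1440 = 3600.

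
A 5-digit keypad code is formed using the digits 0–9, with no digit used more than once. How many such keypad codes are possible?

30240

Choose and order 5 of the 10 symbols: the first digit has 10 options, the next 9, and so on down to 6.
10 × 9 × 8 × 7 × 6 = 30240.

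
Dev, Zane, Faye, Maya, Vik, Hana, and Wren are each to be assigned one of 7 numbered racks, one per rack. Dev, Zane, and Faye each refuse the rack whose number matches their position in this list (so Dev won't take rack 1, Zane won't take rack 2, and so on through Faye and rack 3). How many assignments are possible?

3216

Let Aᵢ (for i ∈ {1, 2, 3}) be the placements that put person i in their forbidden rack. Any j of these fix j positions, leaving (7−j)! ways to fill the rest, and there are C(3,j) ways to pick which j.
By inclusion–exclusion, the number of valid placements is Σ_{j=0}^{3} (−1)^j C(3,j)·(7−j)!.
Computing: 5040 − 2160 + 360 − 24 = 3216.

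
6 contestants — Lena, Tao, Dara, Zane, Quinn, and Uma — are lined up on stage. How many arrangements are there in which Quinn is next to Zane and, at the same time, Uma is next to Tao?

96

Treat {Quinn,Zane} as one block (2 orders) and {Uma,Tao} as another (2 orders).
That leaves 4 units to arrange: 2 × 2 × 4! = 4 × 24 = 96.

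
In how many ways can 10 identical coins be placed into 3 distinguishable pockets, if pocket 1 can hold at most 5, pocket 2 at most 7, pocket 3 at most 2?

Without the upper bounds there are C(12,2) = 66 ways to split 10 among 3 pockets.
Subtract solutions that violate a single cap (substitute x_i' = x_i − (cap_i+1)): x_1 ≥ 6 gives C(6,2) = 15; x_2 ≥ 8 gives C(4,2) = 6; x_3 ≥ 3 gives C(9,2) = 36. Together 57.
Add back pairs where two caps are both exceeded: 0 + 3 + 0 = 3.
By inclusion–exclusion the count is 66 − 57 + 3 = 12.

12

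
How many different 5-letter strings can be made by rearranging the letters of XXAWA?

Letter multiplicities in XXAWA: A×2, W×1, X×2.
Dividing 5! = 120 by 2!·2! = 4 for the repeated letters gives 30.

30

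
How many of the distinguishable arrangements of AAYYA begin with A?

Fix A in the first position and arrange the remaining 4 letters.
Those 4 letters have A appearing twice and Y appearing twice, giving (4)!/(2!·2!) = 6.

6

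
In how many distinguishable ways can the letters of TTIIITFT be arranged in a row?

280

Letter multiplicities in TTIIITFT: F×1, I×3, T×4.
The number of distinct arrangements is 8!/(4!·3!) = 40320/144 = 280.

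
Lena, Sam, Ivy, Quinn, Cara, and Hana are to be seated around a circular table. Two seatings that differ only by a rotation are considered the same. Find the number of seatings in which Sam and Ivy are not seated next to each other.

All circular seatings of 6 people number (5)! = 120.
Those with Sam next to Ivy: fuse the pair into one unit and seat 5 units around a circle — 2·(4)! = 48.
Subtracting, 120 − 48 = 72.

72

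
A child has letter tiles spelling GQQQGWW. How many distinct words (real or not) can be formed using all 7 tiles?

GQQQGWW has 7 letters with G appearing twice, Q appearing 3 times, and W appearing twice.
The number of distinct arrangements is 7!/(3!·2!·2!) = 5040/24 = 210.

210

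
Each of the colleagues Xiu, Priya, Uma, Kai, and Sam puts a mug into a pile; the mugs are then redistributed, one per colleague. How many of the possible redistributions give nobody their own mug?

44

Let Aᵢ be the assignments in which colleague i gets their own mug. We want the size of the complement of A₁∪…∪A_5.
By inclusion–exclusion this is Σ_{j=0}^{5} (−1)^j C(5,j)·(5−j)!.
Computing: 120 − 120 + 60 − 20 + 5 − 1 = 44.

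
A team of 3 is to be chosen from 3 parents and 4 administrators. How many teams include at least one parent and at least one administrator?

30

Total 3-person selections from all 7: C(7,3) = 35.
Selections missing a whole group: no parents → C(4,3) = 4; no administrators → C(3,3) = 1.
Both groups omitted at once is impossible, so 35 − 5 = 30.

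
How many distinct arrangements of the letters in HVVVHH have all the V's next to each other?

Treat the 3 copies of V as a single block. The multiset to arrange is then {VVV, H, H, H}, 4 items in all.
That gives (4)!/(3!) = 4 arrangements.

4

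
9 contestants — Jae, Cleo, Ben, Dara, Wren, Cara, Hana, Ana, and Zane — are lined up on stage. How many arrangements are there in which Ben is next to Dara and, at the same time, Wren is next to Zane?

Treat {Ben,Dara} as one block (2 orders) and {Wren,Zane} as another (2 orders).
That leaves 7 units to arrange: 2 × 2 × 7! = 4 × 5040 = 20160.

20160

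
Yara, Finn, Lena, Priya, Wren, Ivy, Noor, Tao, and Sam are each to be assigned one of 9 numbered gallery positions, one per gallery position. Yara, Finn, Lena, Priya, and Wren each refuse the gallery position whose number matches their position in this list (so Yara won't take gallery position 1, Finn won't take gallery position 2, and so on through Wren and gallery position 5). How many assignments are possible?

205056

Let Aᵢ (for 1 ≤ i ≤ 5) be the placements that put person i in their forbidden gallery position. Any j of these fix j positions, leaving (9−j)! ways to fill the rest, and there are C(5,j) ways to pick which j.
By inclusion–exclusion, the number of valid placements is Σ_{j=0}^{5} (−1)^j C(5,j)·(9−j)!.
Computing: 362880 − 201600 + 50400 − 7200 + 600 − 24 = 205056.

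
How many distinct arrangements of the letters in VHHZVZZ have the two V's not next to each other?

Total arrangements of VHHZVZZ: 7!/(3!·2!·2!) = 210.
If the two V's are adjacent, glue them into one block, leaving 6 items to arrange: (6)!/(3!·2!) = 60 ways.
Hence 210 − 60 = 150.

150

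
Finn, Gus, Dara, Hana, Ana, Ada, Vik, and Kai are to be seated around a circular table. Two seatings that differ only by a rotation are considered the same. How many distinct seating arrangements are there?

Fix one person's seat to break rotational symmetry; the remaining 7 people can be arranged in (7)! = 5040 ways.

5040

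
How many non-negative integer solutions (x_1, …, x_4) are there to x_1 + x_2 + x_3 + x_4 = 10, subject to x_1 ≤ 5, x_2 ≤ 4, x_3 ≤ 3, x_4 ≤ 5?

82

Without the upper bounds there are C(13,3) = 286 ways to split 10 among 4 variables.
Subtract solutions that violate a single cap (substitute x_i' = x_i − (cap_i+1)): x_1 ≥ 6 gives C(7,3) = 35; x_2 ≥ 5 gives C(8,3) = 56; x_3 ≥ 4 gives C(9,3) = 84; x_4 ≥ 6 gives C(7,3) = 35. Together 210.
Add back pairs where two caps are both exceeded: 0 + 1 + 0 + 4 + 0 + 1 = 6.
By inclusion–exclusion the count is 286 − 210 + 6 = 82.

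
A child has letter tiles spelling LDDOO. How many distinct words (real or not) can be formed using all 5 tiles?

The 5 letters of LDDOO have repeats: D appearing twice and O appearing twice.
Dividing 5! = 120 by 2!·2! = 4 for the repeated letters gives 30.

30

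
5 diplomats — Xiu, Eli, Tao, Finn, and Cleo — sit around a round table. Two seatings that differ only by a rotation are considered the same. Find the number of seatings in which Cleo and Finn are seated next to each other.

12

Treat {Cleo, Finn} as one unit (2 internal orders) and seat the resulting 4 units around the table: (3)! circular arrangements.
So 2 × (3)! = 2 × 6 = 12.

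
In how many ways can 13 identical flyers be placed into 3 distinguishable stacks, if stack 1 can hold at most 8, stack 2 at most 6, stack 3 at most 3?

14

Without the upper bounds there are C(15,2) = 105 ways to split 13 among 3 stacks.
Subtract solutions that violate a single cap (substitute x_i' = x_i − (cap_i+1)): x_1 ≥ 9 gives C(6,2) = 15; x_2 ≥ 7 gives C(8,2) = 28; x_3 ≥ 4 gives C(11,2) = 55. Together 98.
Add back pairs where two caps are both exceeded: 0 + 1 + 6 = 7.
By inclusion–exclusion the count is 105 − 98 + 7 = 14.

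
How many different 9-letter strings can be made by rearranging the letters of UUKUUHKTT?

The 9 letters of UUKUUHKTT have repeats: K appearing twice, T appearing twice, and U appearing 4 times.
So there are 9! / (4!·2!·2!) = 3780 distinguishable arrangements.

3780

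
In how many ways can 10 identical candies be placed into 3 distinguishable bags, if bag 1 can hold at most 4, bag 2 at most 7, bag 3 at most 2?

9

Without the upper bounds there are C(12,2) = 66 ways to split 10 among 3 bags.
Subtract solutions that violate a single cap (substitute x_i' = x_i − (cap_i+1)): x_1 ≥ 5 gives C(7,2) = 21; x_2 ≥ 8 gives C(4,2) = 6; x_3 ≥ 3 gives C(9,2) = 36. Together 63.
Add back pairs where two caps are both exceeded: 0 + 6 + 0 = 6.
By inclusion–exclusion the count is 66 − 63 + 6 = 9.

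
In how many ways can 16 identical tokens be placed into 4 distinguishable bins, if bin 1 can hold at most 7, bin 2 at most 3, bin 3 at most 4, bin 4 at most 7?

51

Without the upper bounds there are C(19,3) = 969 ways to split 16 among 4 bins.
Subtract solutions that violate a single cap (substitute x_i' = x_i − (cap_i+1)): x_1 ≥ 8 gives C(11,3) = 165; x_2 ≥ 4 gives C(15,3) = 455; x_3 ≥ 5 gives C(14,3) = 364; x_4 ≥ 8 gives C(11,3) = 165. Together 1149.
Add back pairs where two caps are both exceeded: 35 + 20 + 1 + 120 + 35 + 20 = 231.
By inclusion–exclusion the count is 969 − 1149 + 231 = 51.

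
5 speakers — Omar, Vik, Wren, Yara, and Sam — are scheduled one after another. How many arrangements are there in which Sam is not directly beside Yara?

There are 5! = 120 arrangements in all. If Sam and Yara are adjacent, merging them into one block gives 2·(4)! = 48 arrangements.
Complementary counting: 120 − 48 = 72.

72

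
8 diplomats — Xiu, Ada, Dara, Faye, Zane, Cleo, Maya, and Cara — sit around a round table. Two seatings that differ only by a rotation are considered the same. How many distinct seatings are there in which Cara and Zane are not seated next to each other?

3600

All circular seatings of 8 people number (7)! = 5040.
Seatings with Cara beside Zane: treat them as a block with 2 internal orders, giving 2 × (6)! = 1440.
Subtracting, 5040 − 1440 = 3600.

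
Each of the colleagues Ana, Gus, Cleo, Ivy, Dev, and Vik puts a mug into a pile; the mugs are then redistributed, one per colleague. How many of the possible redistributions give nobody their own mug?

Count assignments avoiding every fixed point. For any j of the 6 colleagues fixed to their own mug, the other 6−j can be arranged in (6−j)! ways.
By inclusion–exclusion this is Σ_{j=0}^{6} (−1)^j C(6,j)·(6−j)!.
Computing: 720 − 720 + 360 − 120 + 30 − 6 + 1 = 265.

265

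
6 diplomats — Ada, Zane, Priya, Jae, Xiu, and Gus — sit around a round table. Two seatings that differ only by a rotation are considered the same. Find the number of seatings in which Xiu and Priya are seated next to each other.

Treat {Xiu, Priya} as one unit (2 internal orders) and seat the resulting 5 units around the table: (4)! circular arrangements.
So 2 × (4)! = 2 × 24 = 48.

48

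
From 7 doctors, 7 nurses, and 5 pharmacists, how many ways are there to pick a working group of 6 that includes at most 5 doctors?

Split by how many doctors are chosen (0 through 5).
Sum: C(7,0)·C(12,6) + C(7,1)·C(12,5) + C(7,2)·C(12,4) + C(7,3)·C(12,3) + C(7,4)·C(12,2) + C(7,5)·C(12,1) = 924 + 5544 + 10395 + 7700 + 2310 + 252 = 27125.

27125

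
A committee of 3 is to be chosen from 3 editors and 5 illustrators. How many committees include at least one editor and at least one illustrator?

45

With no constraint there are C(8,3) = 56 possible selections.
Subtract selections that omit an entire group: no editors → C(5,3) = 10; no illustrators → C(3,3) = 1.
Both groups omitted at once is impossible, so 56 − 11 = 45.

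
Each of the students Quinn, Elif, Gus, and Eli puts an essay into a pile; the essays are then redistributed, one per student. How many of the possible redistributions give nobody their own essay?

9

Let Aᵢ be the assignments in which student i gets their own essay. We want the size of the complement of A₁∪…∪A_4.
By inclusion–exclusion this is Σ_{j=0}^{4} (−1)^j C(4,j)·(4−j)!.
Computing: 24 − 24 + 12 − 4 + 1 = 9.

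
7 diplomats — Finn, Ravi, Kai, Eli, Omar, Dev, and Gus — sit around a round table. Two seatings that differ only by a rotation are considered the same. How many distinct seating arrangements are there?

720

Seat Finn anywhere (absorbing the rotational symmetry), then permute the other 6: (6)! = 720.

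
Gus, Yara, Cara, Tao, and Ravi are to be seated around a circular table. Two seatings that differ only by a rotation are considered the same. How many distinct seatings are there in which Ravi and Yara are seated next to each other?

12

Glue Ravi and Yara into a block (2 internal orders). Seating 4 units around a circle gives (3)! arrangements.
So 2 × (3)! = 2 × 6 = 12.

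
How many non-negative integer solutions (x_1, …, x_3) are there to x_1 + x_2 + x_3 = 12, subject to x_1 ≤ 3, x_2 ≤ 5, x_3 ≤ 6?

6

Ignoring the caps, the number of non-negative solutions to x_1+…+x_3 = 12 is C(14,2) = 91.
Subtract solutions that violate a single cap (substitute x_i' = x_i − (cap_i+1)): x_1 ≥ 4 gives C(10,2) = 45; x_2 ≥ 6 gives C(8,2) = 28; x_3 ≥ 7 gives C(7,2) = 21. Together 94.
Add back pairs where two caps are both exceeded: 6 + 3 + 0 = 9.
By inclusion–exclusion the count is 91 − 94 + 9 = 6.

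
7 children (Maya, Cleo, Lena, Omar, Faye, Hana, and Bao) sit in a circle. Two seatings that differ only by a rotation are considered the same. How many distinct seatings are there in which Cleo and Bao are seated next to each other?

240

Glue Cleo and Bao into a block (2 internal orders). Seating 6 units around a circle gives (5)! arrangements.
So 2 × (5)! = 2 × 120 = 240.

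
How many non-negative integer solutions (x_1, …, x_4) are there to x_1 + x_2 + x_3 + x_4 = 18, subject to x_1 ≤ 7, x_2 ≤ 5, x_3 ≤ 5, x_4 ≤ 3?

Without the upper bounds there are C(21,3) = 1330 ways to split 18 among 4 variables.
Subtract solutions that violate a single cap (substitute x_i' = x_i − (cap_i+1)): x_1 ≥ 8 gives C(13,3) = 286; x_2 ≥ 6 gives C(15,3) = 455; x_3 ≥ 6 gives C(15,3) = 455; x_4 ≥ 4 gives C(17,3) = 680. Together 1876.
Add back pairs where two caps are both exceeded: 35 + 35 + 84 + 84 + 165 + 165 = 568.
Subtract triples: 0 + 1 + 1 + 10 = 12.
By inclusion–exclusion the count is 1330 − 1876 + 568 − 12 = 10.

10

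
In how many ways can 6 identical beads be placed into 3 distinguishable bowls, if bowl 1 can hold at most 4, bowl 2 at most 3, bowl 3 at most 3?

13

Without the upper bounds there are C(8,2) = 28 ways to split 6 among 3 bowls.
Subtract solutions that violate a single cap (substitute x_i' = x_i − (cap_i+1)): x_1 ≥ 5 gives C(3,2) = 3; x_2 ≥ 4 gives C(4,2) = 6; x_3 ≥ 4 gives C(4,2) = 6. Together 15.
No two caps can be exceeded simultaneously, so the pair terms are all 0.
By inclusion–exclusion the count is 28 − 15 + 0 = 13.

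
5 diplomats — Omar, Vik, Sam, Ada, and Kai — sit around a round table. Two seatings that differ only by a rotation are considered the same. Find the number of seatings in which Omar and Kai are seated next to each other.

Treat {Omar, Kai} as one unit (2 internal orders) and seat the resulting 4 units around the table: (3)! circular arrangements.
So 2 × (3)! = 2 × 6 = 12.

12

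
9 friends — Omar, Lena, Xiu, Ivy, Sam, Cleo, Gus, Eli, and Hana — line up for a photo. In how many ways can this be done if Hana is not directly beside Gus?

Of the 9! = 362880 arrangements, those with Hana and Gus adjacent number 2 × 8! = 80640 (treat the pair as a block with 2 internal orders).
Complementary counting: 362880 − 80640 = 282240.

282240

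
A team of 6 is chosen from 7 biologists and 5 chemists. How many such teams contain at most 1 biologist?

Split by how many biologists are chosen (0 through 1).
Sum: C(7,0)·C(5,6) + C(7,1)·C(5,5) = 0 + 7 = 7.

7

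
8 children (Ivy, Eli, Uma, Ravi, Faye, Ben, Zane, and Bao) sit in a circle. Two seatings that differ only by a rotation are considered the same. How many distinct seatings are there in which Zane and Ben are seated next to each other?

Treat {Zane, Ben} as one unit (2 internal orders) and seat the resulting 7 units around the table: (6)! circular arrangements.
So 2 × (6)! = 2 × 720 = 1440.

1440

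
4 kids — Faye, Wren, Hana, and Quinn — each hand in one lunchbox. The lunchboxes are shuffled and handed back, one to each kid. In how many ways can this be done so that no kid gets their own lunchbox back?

This is the derangement count D_4: permutations of 4 items with no fixed point.
By inclusion–exclusion this is Σ_{j=0}^{4} (−1)^j C(4,j)·(4−j)!.
Computing: 24 − 24 + 12 − 4 + 1 = 9.

9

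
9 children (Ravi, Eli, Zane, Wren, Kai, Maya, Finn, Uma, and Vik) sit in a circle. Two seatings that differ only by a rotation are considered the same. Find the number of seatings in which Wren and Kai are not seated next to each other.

30240

Without the restriction there are (8)! = 40320 seatings.
Seatings with Wren beside Kai: treat them as a block with 2 internal orders, giving 2 × (7)! = 10080.
Subtracting, 40320 − 10080 = 30240.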